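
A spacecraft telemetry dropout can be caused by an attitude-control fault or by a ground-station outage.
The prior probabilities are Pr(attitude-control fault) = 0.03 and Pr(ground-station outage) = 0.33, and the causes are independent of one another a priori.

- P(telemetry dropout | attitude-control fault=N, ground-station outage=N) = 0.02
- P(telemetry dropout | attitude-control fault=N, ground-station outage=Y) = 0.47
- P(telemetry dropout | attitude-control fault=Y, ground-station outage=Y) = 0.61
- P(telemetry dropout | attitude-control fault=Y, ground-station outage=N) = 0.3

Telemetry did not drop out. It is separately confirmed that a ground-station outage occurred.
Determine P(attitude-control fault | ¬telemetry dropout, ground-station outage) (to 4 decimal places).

P(attitude-control fault | ¬telemetry dropout, ground-station outage) ≈ 0.0223

By total probability over both values of attitude-control fault:
  P(¬telemetry dropout | ground-station outage) = 0.53·0.97 + 0.39·0.03
        = 0.514100 + 0.011700 = 0.525800
Configurations with attitude-control fault contribute 0.011700, so
  P(attitude-control fault | ¬telemetry dropout, ground-station outage) = 0.011700 / 0.525800 ≈ 0.0223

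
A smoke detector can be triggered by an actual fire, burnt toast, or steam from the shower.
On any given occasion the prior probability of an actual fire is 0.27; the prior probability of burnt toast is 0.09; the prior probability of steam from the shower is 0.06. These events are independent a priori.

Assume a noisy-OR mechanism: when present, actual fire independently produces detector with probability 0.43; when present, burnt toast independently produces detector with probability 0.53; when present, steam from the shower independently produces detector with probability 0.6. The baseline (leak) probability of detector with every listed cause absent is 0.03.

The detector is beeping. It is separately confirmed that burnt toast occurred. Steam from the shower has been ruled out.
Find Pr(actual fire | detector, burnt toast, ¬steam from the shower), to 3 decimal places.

Pr(actual fire | detector, burnt toast, ¬steam from the shower) ≈ 0.335

Under noisy-OR, P(detector | causes) = 1 − (1−0.03)·∏(1−qᵢ) over the active causes.
P(detector | burnt toast, ¬steam from the shower) = 0.5441·0.73 + 0.740137·0.27 = 0.397193 + 0.199837 = 0.597030
The actual fire-present share is 0.740137·0.27 = 0.199837.
So P(actual fire | detector, burnt toast, ¬steam from the shower) = 0.199837/0.597030 ≈ 0.335.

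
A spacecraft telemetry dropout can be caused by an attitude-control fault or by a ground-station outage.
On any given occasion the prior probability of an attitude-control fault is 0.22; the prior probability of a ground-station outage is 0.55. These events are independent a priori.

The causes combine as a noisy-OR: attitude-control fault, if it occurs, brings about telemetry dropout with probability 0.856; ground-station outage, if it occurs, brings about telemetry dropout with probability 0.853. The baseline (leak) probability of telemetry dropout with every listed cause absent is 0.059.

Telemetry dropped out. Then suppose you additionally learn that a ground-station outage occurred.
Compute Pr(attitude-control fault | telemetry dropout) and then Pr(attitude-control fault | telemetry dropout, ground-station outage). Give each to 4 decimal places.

Under noisy-OR, P(telemetry dropout | causes) = 1 − (1−0.059)·∏(1−qᵢ) over the active causes.
Enumerate the 4 (attitude-control fault, ground-station outage) configurations and weight by the priors:
  P(telemetry dropout) = 0.059·0.78·0.45 + 0.861673·0.78·0.55 + 0.864496·0.22·0.45 + 0.980081·0.22·0.55
        = 0.020709 + 0.369658 + 0.085585 + 0.118590 = 0.594542
The terms with attitude-control fault present sum to 0.204175, so
  P(attitude-control fault | telemetry dropout) = 0.204175 / 0.594542 ≈ 0.3434

With the extra evidence:
Weight on attitude-control fault=true, given the evidence: 0.980081·0.22 = 0.215618
Normalizer over all consistent configurations: 0.861673·0.78 + 0.980081·0.22 = 0.887723
Posterior = 0.215618 / 0.887723 ≈ 0.2429
The drop from 0.3434 to 0.2429 is the explaining-away (discounting) effect.

Pr(attitude-control fault | telemetry dropout) ≈ 0.3434; Pr(attitude-control fault | telemetry dropout, ground-station outage) ≈ 0.2429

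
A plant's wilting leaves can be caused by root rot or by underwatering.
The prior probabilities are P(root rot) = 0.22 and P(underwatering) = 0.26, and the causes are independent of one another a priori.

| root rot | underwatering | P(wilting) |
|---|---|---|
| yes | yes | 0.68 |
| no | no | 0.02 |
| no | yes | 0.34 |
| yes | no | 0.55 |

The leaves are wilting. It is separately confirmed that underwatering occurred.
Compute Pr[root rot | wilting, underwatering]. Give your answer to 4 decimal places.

Weight on root rot=true, given the evidence: 0.68×0.22 = 0.149600
The normalizing constant is 0.34×0.78 + 0.68×0.22 = 0.414800
Posterior = 0.149600 / 0.414800 ≈ 0.3607

Pr[root rot | wilting, underwatering] ≈ 0.3607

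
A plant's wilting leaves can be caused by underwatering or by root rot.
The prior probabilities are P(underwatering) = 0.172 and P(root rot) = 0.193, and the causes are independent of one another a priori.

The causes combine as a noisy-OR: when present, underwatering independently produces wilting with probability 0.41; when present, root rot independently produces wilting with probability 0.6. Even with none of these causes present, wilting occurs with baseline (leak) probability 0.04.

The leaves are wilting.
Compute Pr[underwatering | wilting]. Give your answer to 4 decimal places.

Under noisy-OR, P(wilting | causes) = 1 − (1−0.04)·∏(1−qᵢ) over the active causes.
Weight on underwatering=true, given the evidence: 0.060185 + 0.025675 = 0.085860
The normalizing constant is 0.04·0.828·0.807 + 0.616·0.828·0.193 + 0.4336·0.172·0.807 + 0.77344·0.172·0.193 = 0.211027
Posterior = 0.085860 / 0.211027 ≈ 0.4069

Pr[underwatering | wilting] ≈ 0.4069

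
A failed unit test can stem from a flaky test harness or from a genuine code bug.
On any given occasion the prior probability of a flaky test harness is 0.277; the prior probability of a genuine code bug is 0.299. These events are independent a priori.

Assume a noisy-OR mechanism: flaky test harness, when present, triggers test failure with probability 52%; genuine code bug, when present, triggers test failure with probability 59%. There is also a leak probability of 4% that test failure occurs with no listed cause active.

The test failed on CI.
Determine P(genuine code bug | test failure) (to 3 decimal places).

Under noisy-OR, P(test failure | causes) = 1 − (1−0.04)·∏(1−qᵢ) over the active causes.
P(test failure) = 0.04×0.723×0.701 + 0.6064×0.723×0.299 + 0.5392×0.277×0.701 + 0.811072×0.277×0.299 = 0.020273 + 0.131090 + 0.104700 + 0.067175 = 0.323238
The genuine code bug-present share is 0.131090 + 0.067175 = 0.198265.
Hence the posterior is 0.198265/0.323238 ≈ 0.613.

P(genuine code bug | test failure) ≈ 0.613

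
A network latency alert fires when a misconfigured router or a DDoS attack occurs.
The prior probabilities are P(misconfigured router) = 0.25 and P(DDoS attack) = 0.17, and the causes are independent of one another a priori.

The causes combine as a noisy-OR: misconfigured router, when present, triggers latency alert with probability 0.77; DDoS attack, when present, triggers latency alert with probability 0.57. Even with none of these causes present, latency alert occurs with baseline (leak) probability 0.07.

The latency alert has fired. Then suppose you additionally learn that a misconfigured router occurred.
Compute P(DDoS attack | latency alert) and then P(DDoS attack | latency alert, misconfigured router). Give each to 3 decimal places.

Under noisy-OR, P(latency alert | causes) = 1 − (1−0.07)·∏(1−qᵢ) over the active causes.
Sum P(latency alert|·) weighted by the priors over the 4 (misconfigured router, DDoS attack) configurations:
  P(latency alert) = 0.07*0.75*0.83 + 0.6001*0.75*0.17 + 0.7861*0.25*0.83 + 0.908023*0.25*0.17
        = 0.043575 + 0.076513 + 0.163116 + 0.038591 = 0.321795
The terms with DDoS attack present sum to 0.115104, so
  P(DDoS attack | latency alert) = 0.115104 / 0.321795 ≈ 0.358

Now condition on the additional information:
Numerator (weight on configurations with DDoS attack): 0.908023·0.17 = 0.154364
Normalizer over all consistent configurations: 0.7861·0.83 + 0.908023·0.17 = 0.806827
Posterior = 0.154364 / 0.806827 ≈ 0.191

P(DDoS attack | latency alert) ≈ 0.358; P(DDoS attack | latency alert, misconfigured router) ≈ 0.191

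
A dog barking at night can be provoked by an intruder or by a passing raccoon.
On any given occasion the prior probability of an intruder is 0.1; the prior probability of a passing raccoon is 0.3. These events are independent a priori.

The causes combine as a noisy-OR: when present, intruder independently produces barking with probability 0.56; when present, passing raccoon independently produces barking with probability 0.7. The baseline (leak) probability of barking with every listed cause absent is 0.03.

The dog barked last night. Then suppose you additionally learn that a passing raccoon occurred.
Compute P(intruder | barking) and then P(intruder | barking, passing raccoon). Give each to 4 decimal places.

Under noisy-OR, P(barking | causes) = 1 − (1−0.03)·∏(1−qᵢ) over the active causes.
For the numerator, keep only intruder=true terms: 0.040124 + 0.026159 = 0.066283
The normalizing constant is 0.03·0.9·0.7 + 0.709·0.9·0.3 + 0.5732·0.1·0.7 + 0.87196·0.1·0.3 = 0.276613
P(intruder | barking) = 0.066283/0.276613 ≈ 0.2396

Now condition on the additional information:
P(barking | passing raccoon) = 0.709*0.9 + 0.87196*0.1 = 0.638100 + 0.087196 = 0.725296
Restricting to configurations with intruder present: 0.87196*0.1 = 0.087196.
Hence the posterior is 0.087196/0.725296 ≈ 0.1202.
This is intercausal reasoning (explaining away): once passing raccoon accounts for the barking, intruder becomes less likely.

P(intruder | barking) ≈ 0.2396; P(intruder | barking, passing raccoon) ≈ 0.1202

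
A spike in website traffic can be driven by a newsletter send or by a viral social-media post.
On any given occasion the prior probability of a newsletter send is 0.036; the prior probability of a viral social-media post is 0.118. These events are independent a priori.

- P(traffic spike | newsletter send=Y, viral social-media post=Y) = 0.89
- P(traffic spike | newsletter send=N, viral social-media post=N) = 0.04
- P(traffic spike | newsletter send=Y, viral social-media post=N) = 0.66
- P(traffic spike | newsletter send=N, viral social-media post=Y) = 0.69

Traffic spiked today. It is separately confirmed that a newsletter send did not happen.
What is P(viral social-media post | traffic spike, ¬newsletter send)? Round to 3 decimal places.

P(viral social-media post | traffic spike, ¬newsletter send) ≈ 0.698

Sum P(traffic spike|·) weighted by the priors over both values of viral social-media post:
  P(traffic spike | ¬newsletter send) = 0.04*0.882 + 0.69*0.118
        = 0.035280 + 0.081420 = 0.116700
Keeping only the viral social-media post-present terms gives 0.081420, so
  P(viral social-media post | traffic spike, ¬newsletter send) = 0.081420 / 0.116700 ≈ 0.698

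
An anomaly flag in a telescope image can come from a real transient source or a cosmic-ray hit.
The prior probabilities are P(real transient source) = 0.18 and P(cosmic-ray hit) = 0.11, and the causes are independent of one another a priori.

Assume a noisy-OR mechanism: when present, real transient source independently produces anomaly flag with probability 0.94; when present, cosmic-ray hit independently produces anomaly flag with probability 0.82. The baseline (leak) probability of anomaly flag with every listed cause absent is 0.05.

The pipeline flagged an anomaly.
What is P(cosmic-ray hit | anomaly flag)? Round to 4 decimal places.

P(cosmic-ray hit | anomaly flag) ≈ 0.3347

Under noisy-OR, P(anomaly flag | causes) = 1 − (1−0.05)·∏(1−qᵢ) over the active causes.
P(anomaly flag) = 0.05*0.82*0.89 + 0.829*0.82*0.11 + 0.943*0.18*0.89 + 0.98974*0.18*0.11 = 0.036490 + 0.074776 + 0.151069 + 0.019597 = 0.281932
Restricting to configurations with cosmic-ray hit present: 0.074776 + 0.019597 = 0.094373.
So P(cosmic-ray hit | anomaly flag) = 0.094373/0.281932 ≈ 0.3347.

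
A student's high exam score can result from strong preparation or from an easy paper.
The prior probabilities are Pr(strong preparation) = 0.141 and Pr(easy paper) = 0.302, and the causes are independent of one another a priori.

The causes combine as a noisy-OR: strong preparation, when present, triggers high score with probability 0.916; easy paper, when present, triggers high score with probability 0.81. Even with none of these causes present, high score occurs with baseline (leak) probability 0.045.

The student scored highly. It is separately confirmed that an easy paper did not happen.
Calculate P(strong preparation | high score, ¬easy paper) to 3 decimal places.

Under noisy-OR, P(high score | causes) = 1 − (1−0.045)·∏(1−qᵢ) over the active causes.
P(high score | ¬easy paper) = 0.045·0.859 + 0.91978·0.141 = 0.038655 + 0.129689 = 0.168344
The strong preparation-present share is 0.91978·0.141 = 0.129689.
Hence the posterior is 0.129689/0.168344 ≈ 0.770.

P(strong preparation | high score, ¬easy paper) ≈ 0.770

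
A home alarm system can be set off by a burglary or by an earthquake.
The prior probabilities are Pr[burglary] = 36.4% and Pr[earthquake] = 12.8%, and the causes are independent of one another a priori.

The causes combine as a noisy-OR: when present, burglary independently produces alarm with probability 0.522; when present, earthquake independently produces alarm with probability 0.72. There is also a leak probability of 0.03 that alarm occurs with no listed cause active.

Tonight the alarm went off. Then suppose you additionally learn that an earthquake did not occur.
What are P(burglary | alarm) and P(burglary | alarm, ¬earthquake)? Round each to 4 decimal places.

P(burglary | alarm) ≈ 0.7352; P(burglary | alarm, ¬earthquake) ≈ 0.9110

Under noisy-OR, P(alarm | causes) = 1 − (1−0.03)·∏(1−qᵢ) over the active causes.
Weight on burglary=true, given the evidence: 0.170239 + 0.040543 = 0.210782
Denominator P(alarm): 0.03·0.636·0.872 + 0.7284·0.636·0.128 + 0.53634·0.364·0.872 + 0.870175·0.364·0.128 = 0.286718
P(burglary | alarm) = 0.210782/0.286718 ≈ 0.7352

Now also conditioning on earthquake≠true:
By total probability over both values of burglary:
  P(alarm | ¬earthquake) = 0.03·0.636 + 0.53634·0.364
        = 0.019080 + 0.195228 = 0.214308
Keeping only the burglary-present terms gives 0.195228, so
  P(burglary | alarm, ¬earthquake) = 0.195228 / 0.214308 ≈ 0.9110
With earthquake excluded, burglary must carry more of the explanatory weight for the alarm.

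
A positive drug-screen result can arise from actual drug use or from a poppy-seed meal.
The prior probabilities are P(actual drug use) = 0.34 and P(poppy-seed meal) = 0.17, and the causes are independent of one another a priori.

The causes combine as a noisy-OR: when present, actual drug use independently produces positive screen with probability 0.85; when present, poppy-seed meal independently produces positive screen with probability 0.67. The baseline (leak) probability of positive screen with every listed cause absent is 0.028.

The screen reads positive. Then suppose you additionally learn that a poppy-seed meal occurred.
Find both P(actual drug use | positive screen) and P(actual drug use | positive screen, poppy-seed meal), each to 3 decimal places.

P(actual drug use | positive screen) ≈ 0.764; P(actual drug use | positive screen, poppy-seed meal) ≈ 0.419

Under noisy-OR, P(positive screen | causes) = 1 − (1−0.028)·∏(1−qᵢ) over the active causes.
By total probability over the 4 (actual drug use, poppy-seed meal) configurations:
  P(positive screen) = 0.028×0.66×0.83 + 0.67924×0.66×0.17 + 0.8542×0.34×0.83 + 0.951886×0.34×0.17
        = 0.015338 + 0.076211 + 0.241055 + 0.055019 = 0.387623
Configurations with actual drug use contribute 0.296074, so
  P(actual drug use | positive screen) = 0.296074 / 0.387623 ≈ 0.764

Now also conditioning on poppy-seed meal=true:
For the numerator, keep only actual drug use=true terms: 0.951886×0.34 = 0.323641
Denominator P(positive screen | poppy-seed meal): 0.67924×0.66 + 0.951886×0.34 = 0.771939
P(actual drug use | positive screen, poppy-seed meal) = 0.323641/0.771939 ≈ 0.419
— poppy-seed meal explains away the evidence for actual drug use.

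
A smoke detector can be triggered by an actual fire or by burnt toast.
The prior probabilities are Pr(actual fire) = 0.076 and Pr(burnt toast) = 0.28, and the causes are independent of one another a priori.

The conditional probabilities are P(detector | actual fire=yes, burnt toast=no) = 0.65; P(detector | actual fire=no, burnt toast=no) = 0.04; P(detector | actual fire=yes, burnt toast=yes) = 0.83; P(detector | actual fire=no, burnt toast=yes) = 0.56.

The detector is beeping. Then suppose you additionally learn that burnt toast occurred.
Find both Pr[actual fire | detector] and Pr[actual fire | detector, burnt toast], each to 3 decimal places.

Enumerate the 4 (actual fire, burnt toast) configurations and weight by the priors:
  P(detector) = 0.04*0.924*0.72 + 0.56*0.924*0.28 + 0.65*0.076*0.72 + 0.83*0.076*0.28
        = 0.026611 + 0.144883 + 0.035568 + 0.017662 = 0.224724
Keeping only the actual fire-present terms gives 0.053230, so
  P(actual fire | detector) = 0.053230 / 0.224724 ≈ 0.237

With the extra evidence:
P(detector | burnt toast) = 0.56×0.924 + 0.83×0.076 = 0.517440 + 0.063080 = 0.580520
The actual fire-present share is 0.83×0.076 = 0.063080.
So P(actual fire | detector, burnt toast) = 0.063080/0.580520 ≈ 0.109.

Pr[actual fire | detector] ≈ 0.237; Pr[actual fire | detector, burnt toast] ≈ 0.109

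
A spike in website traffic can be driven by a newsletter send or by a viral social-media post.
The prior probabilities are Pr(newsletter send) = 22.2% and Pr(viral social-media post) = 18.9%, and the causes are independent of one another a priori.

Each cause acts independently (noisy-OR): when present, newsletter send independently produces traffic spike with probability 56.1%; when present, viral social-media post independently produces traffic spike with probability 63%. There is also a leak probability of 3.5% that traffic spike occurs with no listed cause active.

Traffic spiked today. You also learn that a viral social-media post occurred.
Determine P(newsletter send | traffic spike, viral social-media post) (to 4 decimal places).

P(newsletter send | traffic spike, viral social-media post) ≈ 0.2723

Under noisy-OR, P(traffic spike | causes) = 1 − (1−0.035)·∏(1−qᵢ) over the active causes.
For the numerator, keep only newsletter send=true terms: 0.843255×0.222 = 0.187203
Normalizer over all consistent configurations: 0.64295×0.778 + 0.843255×0.222 = 0.687418
P(newsletter send | traffic spike, viral social-media post) = 0.187203/0.687418 ≈ 0.2723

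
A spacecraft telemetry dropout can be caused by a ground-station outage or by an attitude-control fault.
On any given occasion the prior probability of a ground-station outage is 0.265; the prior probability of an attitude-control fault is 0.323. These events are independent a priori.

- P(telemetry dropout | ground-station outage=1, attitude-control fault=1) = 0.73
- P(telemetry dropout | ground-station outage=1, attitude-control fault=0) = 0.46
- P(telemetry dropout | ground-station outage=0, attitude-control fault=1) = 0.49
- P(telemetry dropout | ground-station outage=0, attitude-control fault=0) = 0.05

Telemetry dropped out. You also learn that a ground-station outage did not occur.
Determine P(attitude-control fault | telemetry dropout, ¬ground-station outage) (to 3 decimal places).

Enumerate both values of attitude-control fault and weight by the priors:
  P(telemetry dropout | ¬ground-station outage) = 0.05*0.677 + 0.49*0.323
        = 0.033850 + 0.158270 = 0.192120
The terms with attitude-control fault present sum to 0.158270, so
  P(attitude-control fault | telemetry dropout, ¬ground-station outage) = 0.158270 / 0.192120 ≈ 0.824

P(attitude-control fault | telemetry dropout, ¬ground-station outage) ≈ 0.824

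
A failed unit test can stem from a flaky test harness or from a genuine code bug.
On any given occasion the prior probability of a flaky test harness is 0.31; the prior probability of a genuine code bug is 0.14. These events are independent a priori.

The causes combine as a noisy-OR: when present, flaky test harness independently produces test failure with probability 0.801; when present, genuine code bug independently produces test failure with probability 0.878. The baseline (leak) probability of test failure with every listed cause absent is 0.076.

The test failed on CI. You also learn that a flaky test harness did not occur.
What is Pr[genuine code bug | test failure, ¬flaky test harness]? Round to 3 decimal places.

Under noisy-OR, P(test failure | causes) = 1 − (1−0.076)·∏(1−qᵢ) over the active causes.
Enumerate both values of genuine code bug and weight by the priors:
  P(test failure | ¬flaky test harness) = 0.076·0.86 + 0.887272·0.14
        = 0.065360 + 0.124218 = 0.189578
The terms with genuine code bug present sum to 0.124218, so
  P(genuine code bug | test failure, ¬flaky test harness) = 0.124218 / 0.189578 ≈ 0.655

Pr[genuine code bug | test failure, ¬flaky test harness] ≈ 0.655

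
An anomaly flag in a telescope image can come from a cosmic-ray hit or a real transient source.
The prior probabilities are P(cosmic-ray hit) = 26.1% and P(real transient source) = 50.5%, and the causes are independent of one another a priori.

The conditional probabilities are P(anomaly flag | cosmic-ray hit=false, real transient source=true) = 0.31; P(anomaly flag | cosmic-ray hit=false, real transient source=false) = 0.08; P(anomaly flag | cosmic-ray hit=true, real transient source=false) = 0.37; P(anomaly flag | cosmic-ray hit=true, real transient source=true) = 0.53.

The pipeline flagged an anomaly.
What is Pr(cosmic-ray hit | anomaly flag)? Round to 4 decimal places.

Pr(cosmic-ray hit | anomaly flag) ≈ 0.4480

By total probability over the 4 (cosmic-ray hit, real transient source) configurations:
  P(anomaly flag) = 0.08×0.739×0.495 + 0.31×0.739×0.505 + 0.37×0.261×0.495 + 0.53×0.261×0.505
        = 0.029264 + 0.115690 + 0.047802 + 0.069857 = 0.262613
Keeping only the cosmic-ray hit-present terms gives 0.117659, so
  P(cosmic-ray hit | anomaly flag) = 0.117659 / 0.262613 ≈ 0.4480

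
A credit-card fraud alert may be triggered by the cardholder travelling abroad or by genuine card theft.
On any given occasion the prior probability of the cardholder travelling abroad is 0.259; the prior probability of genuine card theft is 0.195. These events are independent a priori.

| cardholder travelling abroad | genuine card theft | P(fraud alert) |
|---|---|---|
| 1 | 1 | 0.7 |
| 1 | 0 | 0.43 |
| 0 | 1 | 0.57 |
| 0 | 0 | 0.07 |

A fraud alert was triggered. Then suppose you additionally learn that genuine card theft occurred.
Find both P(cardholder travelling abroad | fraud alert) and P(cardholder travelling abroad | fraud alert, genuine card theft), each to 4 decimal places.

P(fraud alert) = 0.07*0.741*0.805 + 0.57*0.741*0.195 + 0.43*0.259*0.805 + 0.7*0.259*0.195 = 0.041755 + 0.082362 + 0.089653 + 0.035353 = 0.249123
Restricting to configurations with cardholder travelling abroad present: 0.089653 + 0.035353 = 0.125006.
P(cardholder travelling abroad | fraud alert) = 0.125006 / 0.249123 ≈ 0.5018

Now also conditioning on genuine card theft=true:
P(fraud alert | genuine card theft) = 0.57*0.741 + 0.7*0.259 = 0.422370 + 0.181300 = 0.603670
The cardholder travelling abroad-present share is 0.7*0.259 = 0.181300.
So P(cardholder travelling abroad | fraud alert, genuine card theft) = 0.181300/0.603670 ≈ 0.3003.
This is intercausal reasoning (explaining away): once genuine card theft accounts for the fraud alert, cardholder travelling abroad becomes less likely.

P(cardholder travelling abroad | fraud alert) ≈ 0.5018; P(cardholder travelling abroad | fraud alert, genuine card theft) ≈ 0.3003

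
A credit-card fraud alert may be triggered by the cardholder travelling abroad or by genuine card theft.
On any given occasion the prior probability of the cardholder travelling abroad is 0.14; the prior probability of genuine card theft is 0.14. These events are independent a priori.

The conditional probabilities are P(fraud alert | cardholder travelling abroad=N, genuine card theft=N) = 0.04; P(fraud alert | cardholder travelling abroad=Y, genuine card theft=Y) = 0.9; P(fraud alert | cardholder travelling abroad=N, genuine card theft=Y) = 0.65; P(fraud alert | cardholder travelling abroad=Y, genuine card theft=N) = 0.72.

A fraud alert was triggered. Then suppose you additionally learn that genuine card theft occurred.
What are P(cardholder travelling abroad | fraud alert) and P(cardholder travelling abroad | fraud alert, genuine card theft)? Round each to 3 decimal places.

Enumerate the 4 (cardholder travelling abroad, genuine card theft) configurations and weight by the priors:
  P(fraud alert) = 0.04×0.86×0.86 + 0.65×0.86×0.14 + 0.72×0.14×0.86 + 0.9×0.14×0.14
        = 0.029584 + 0.078260 + 0.086688 + 0.017640 = 0.212172
Configurations with cardholder travelling abroad contribute 0.104328, so
  P(cardholder travelling abroad | fraud alert) = 0.104328 / 0.212172 ≈ 0.492

With the extra evidence:
P(fraud alert | genuine card theft) = 0.65×0.86 + 0.9×0.14 = 0.559000 + 0.126000 = 0.685000
Restricting to configurations with cardholder travelling abroad present: 0.9×0.14 = 0.126000.
P(cardholder travelling abroad | fraud alert, genuine card theft) = 0.126000 / 0.685000 ≈ 0.184

P(cardholder travelling abroad | fraud alert) ≈ 0.492; P(cardholder travelling abroad | fraud alert, genuine card theft) ≈ 0.184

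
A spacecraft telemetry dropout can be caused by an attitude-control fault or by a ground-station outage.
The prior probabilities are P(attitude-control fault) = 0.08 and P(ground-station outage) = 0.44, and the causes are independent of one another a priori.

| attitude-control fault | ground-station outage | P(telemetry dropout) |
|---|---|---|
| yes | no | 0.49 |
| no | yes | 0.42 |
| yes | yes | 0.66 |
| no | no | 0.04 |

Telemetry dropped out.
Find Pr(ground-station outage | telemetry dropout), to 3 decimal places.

Pr(ground-station outage | telemetry dropout) ≈ 0.820

For the numerator, keep only ground-station outage=true terms: 0.170016 + 0.023232 = 0.193248
Normalizer over all consistent configurations: 0.04*0.92*0.56 + 0.42*0.92*0.44 + 0.49*0.08*0.56 + 0.66*0.08*0.44 = 0.235808
Posterior = 0.193248 / 0.235808 ≈ 0.820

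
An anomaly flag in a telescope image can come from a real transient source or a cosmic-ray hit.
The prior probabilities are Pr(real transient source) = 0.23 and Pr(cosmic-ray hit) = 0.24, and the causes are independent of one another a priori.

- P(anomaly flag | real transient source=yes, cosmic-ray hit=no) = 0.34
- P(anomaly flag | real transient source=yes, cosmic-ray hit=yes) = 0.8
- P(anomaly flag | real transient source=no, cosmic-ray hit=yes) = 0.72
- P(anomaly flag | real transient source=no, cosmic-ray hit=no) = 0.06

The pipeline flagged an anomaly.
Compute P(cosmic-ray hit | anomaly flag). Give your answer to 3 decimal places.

P(anomaly flag) = 0.06*0.77*0.76 + 0.72*0.77*0.24 + 0.34*0.23*0.76 + 0.8*0.23*0.24 = 0.035112 + 0.133056 + 0.059432 + 0.044160 = 0.271760
Restricting to configurations with cosmic-ray hit present: 0.133056 + 0.044160 = 0.177216.
So P(cosmic-ray hit | anomaly flag) = 0.177216/0.271760 ≈ 0.652.

P(cosmic-ray hit | anomaly flag) ≈ 0.652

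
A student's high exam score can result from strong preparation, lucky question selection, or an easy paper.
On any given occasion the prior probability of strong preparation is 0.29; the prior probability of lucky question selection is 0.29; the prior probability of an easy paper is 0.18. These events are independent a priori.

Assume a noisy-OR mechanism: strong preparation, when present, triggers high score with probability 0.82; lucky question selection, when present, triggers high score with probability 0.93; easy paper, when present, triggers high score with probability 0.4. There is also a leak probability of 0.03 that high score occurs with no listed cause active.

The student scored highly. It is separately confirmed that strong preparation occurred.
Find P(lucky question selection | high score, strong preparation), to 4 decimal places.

Under noisy-OR, P(high score | causes) = 1 − (1−0.03)·∏(1−qᵢ) over the active causes.
P(high score | strong preparation) = 0.8254×0.71×0.82 + 0.89524×0.71×0.18 + 0.987778×0.29×0.82 + 0.992667×0.29×0.18 = 0.480548 + 0.114412 + 0.234894 + 0.051817 = 0.881671
Restricting to configurations with lucky question selection present: 0.234894 + 0.051817 = 0.286711.
So P(lucky question selection | high score, strong preparation) = 0.286711/0.881671 ≈ 0.3252.

P(lucky question selection | high score, strong preparation) ≈ 0.3252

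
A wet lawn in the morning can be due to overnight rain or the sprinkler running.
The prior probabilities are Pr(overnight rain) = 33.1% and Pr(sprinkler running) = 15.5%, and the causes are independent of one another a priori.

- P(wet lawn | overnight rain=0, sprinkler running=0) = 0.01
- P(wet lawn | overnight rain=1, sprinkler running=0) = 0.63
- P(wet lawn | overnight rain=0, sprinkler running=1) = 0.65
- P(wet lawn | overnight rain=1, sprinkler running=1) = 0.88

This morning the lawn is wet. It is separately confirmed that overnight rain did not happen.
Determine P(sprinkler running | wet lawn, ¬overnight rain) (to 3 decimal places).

P(sprinkler running | wet lawn, ¬overnight rain) ≈ 0.923

Enumerate both values of sprinkler running and weight by the priors:
  P(wet lawn | ¬overnight rain) = 0.01·0.845 + 0.65·0.155
        = 0.008450 + 0.100750 = 0.109200
Keeping only the sprinkler running-present terms gives 0.100750, so
  P(sprinkler running | wet lawn, ¬overnight rain) = 0.100750 / 0.109200 ≈ 0.923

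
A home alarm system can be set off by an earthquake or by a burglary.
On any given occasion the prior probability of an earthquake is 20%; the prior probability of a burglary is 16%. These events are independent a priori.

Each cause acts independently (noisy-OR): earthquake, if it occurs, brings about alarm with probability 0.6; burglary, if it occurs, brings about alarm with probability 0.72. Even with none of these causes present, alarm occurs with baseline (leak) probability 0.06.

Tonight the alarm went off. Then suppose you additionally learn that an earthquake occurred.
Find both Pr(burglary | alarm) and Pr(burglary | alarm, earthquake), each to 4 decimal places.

Under noisy-OR, P(alarm | causes) = 1 − (1−0.06)·∏(1−qᵢ) over the active causes.
For the numerator, keep only burglary=true terms: 0.094310 + 0.028631 = 0.122941
Denominator P(alarm): 0.06×0.8×0.84 + 0.7368×0.8×0.16 + 0.624×0.2×0.84 + 0.89472×0.2×0.16 = 0.268093
Posterior = 0.122941 / 0.268093 ≈ 0.4586

Now condition on the additional information:
Numerator (weight on configurations with burglary): 0.89472·0.16 = 0.143155
Normalizer over all consistent configurations: 0.624·0.84 + 0.89472·0.16 = 0.667315
P(burglary | alarm, earthquake) = 0.143155/0.667315 ≈ 0.2145

Pr(burglary | alarm) ≈ 0.4586; Pr(burglary | alarm, earthquake) ≈ 0.2145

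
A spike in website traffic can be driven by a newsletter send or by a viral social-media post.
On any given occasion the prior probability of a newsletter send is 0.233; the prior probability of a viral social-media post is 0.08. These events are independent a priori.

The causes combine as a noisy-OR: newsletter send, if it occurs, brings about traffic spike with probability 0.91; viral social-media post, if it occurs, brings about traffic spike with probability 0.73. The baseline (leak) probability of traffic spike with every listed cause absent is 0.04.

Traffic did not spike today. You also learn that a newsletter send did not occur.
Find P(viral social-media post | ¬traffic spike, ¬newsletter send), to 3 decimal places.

P(viral social-media post | ¬traffic spike, ¬newsletter send) ≈ 0.023

Under noisy-OR, P(traffic spike | causes) = 1 − (1−0.04)·∏(1−qᵢ) over the active causes.
Enumerate both values of viral social-media post and weight by the priors:
  P(¬traffic spike | ¬newsletter send) = 0.96×0.92 + 0.2592×0.08
        = 0.883200 + 0.020736 = 0.903936
The terms with viral social-media post present sum to 0.020736, so
  P(viral social-media post | ¬traffic spike, ¬newsletter send) = 0.020736 / 0.903936 ≈ 0.023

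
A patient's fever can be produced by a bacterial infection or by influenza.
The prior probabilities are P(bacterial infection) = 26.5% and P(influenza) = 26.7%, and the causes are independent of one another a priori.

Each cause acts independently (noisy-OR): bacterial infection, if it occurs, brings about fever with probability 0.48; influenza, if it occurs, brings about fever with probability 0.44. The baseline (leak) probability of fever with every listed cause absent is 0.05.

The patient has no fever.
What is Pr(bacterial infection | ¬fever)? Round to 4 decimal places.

Under noisy-OR, P(fever | causes) = 1 − (1−0.05)·∏(1−qᵢ) over the active causes.
For the numerator, keep only bacterial infection=true terms: 0.095957 + 0.019574 = 0.115531
Denominator P(¬fever): 0.95*0.735*0.733 + 0.532*0.735*0.267 + 0.494*0.265*0.733 + 0.27664*0.265*0.267 = 0.731750
P(bacterial infection | ¬fever) = 0.115531/0.731750 ≈ 0.1579

Pr(bacterial infection | ¬fever) ≈ 0.1579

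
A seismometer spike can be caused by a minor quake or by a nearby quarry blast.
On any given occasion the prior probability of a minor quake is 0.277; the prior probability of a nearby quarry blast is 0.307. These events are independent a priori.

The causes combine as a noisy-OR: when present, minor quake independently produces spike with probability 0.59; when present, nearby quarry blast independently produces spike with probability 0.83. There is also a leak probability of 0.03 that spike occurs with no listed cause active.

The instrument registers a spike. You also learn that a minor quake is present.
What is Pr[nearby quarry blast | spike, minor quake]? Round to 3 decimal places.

Pr[nearby quarry blast | spike, minor quake] ≈ 0.407

Under noisy-OR, P(spike | causes) = 1 − (1−0.03)·∏(1−qᵢ) over the active causes.
For the numerator, keep only nearby quarry blast=true terms: 0.932391×0.307 = 0.286244
The normalizing constant is 0.6023×0.693 + 0.932391×0.307 = 0.703638
Posterior = 0.286244 / 0.703638 ≈ 0.407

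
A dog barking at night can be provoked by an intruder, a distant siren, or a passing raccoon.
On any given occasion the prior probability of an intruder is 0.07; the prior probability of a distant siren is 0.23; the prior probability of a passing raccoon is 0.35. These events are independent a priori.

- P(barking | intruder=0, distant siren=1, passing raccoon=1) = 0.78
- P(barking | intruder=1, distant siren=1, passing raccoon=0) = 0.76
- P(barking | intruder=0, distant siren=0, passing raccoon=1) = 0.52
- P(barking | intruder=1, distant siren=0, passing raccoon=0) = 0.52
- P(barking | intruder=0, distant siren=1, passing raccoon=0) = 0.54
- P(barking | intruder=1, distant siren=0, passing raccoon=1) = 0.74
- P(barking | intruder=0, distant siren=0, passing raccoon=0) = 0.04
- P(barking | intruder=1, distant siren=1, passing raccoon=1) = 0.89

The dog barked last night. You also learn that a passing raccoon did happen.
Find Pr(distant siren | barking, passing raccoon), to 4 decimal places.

Numerator (weight on configurations with distant siren): 0.166842 + 0.014329 = 0.181171
Denominator P(barking | passing raccoon): 0.52*0.93*0.77 + 0.78*0.93*0.23 + 0.74*0.07*0.77 + 0.89*0.07*0.23 = 0.593429
Posterior = 0.181171 / 0.593429 ≈ 0.3053

Pr(distant siren | barking, passing raccoon) ≈ 0.3053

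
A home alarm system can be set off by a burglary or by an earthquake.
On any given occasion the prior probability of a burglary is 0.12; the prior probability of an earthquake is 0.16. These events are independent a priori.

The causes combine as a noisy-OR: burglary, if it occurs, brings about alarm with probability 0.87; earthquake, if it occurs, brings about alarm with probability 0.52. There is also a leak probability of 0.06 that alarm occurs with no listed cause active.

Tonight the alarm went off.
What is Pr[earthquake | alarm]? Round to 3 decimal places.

Pr[earthquake | alarm] ≈ 0.418

Under noisy-OR, P(alarm | causes) = 1 − (1−0.06)·∏(1−qᵢ) over the active causes.
Numerator (weight on configurations with earthquake): 0.077271 + 0.018074 = 0.095345
The normalizing constant is 0.06·0.88·0.84 + 0.5488·0.88·0.16 + 0.8778·0.12·0.84 + 0.941344·0.12·0.16 = 0.228179
P(earthquake | alarm) = 0.095345/0.228179 ≈ 0.418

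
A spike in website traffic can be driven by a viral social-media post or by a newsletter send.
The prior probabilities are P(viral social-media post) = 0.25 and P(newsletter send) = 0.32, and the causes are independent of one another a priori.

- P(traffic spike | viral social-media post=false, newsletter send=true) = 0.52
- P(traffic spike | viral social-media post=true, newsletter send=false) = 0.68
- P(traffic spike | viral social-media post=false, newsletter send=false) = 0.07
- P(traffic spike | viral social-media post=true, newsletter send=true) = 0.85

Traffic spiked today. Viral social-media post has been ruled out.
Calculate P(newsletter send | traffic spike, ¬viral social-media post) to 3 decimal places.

By total probability over both values of newsletter send:
  P(traffic spike | ¬viral social-media post) = 0.07*0.68 + 0.52*0.32
        = 0.047600 + 0.166400 = 0.214000
Keeping only the newsletter send-present terms gives 0.166400, so
  P(newsletter send | traffic spike, ¬viral social-media post) = 0.166400 / 0.214000 ≈ 0.778

P(newsletter send | traffic spike, ¬viral social-media post) ≈ 0.778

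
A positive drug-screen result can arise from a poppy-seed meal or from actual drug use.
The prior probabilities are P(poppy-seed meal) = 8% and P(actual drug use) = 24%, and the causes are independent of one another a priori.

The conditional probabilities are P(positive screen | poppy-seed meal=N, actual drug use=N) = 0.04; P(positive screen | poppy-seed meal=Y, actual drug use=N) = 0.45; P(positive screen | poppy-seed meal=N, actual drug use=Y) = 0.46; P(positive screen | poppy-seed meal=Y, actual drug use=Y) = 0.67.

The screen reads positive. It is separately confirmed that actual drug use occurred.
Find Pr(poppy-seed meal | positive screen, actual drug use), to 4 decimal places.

Pr(poppy-seed meal | positive screen, actual drug use) ≈ 0.1124

P(positive screen | actual drug use) = 0.46*0.92 + 0.67*0.08 = 0.423200 + 0.053600 = 0.476800
The poppy-seed meal-present share is 0.67*0.08 = 0.053600.
So P(poppy-seed meal | positive screen, actual drug use) = 0.053600/0.476800 ≈ 0.1124.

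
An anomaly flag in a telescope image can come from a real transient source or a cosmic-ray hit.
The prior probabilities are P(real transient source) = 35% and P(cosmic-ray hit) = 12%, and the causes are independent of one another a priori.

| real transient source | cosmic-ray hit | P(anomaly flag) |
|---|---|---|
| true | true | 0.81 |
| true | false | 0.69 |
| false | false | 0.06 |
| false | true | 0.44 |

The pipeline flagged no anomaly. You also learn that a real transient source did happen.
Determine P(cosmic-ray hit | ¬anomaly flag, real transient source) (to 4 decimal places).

P(cosmic-ray hit | ¬anomaly flag, real transient source) ≈ 0.0771

Sum P(¬anomaly flag|·) weighted by the priors over both values of cosmic-ray hit:
  P(¬anomaly flag | real transient source) = 0.31×0.88 + 0.19×0.12
        = 0.272800 + 0.022800 = 0.295600
The terms with cosmic-ray hit present sum to 0.022800, so
  P(cosmic-ray hit | ¬anomaly flag, real transient source) = 0.022800 / 0.295600 ≈ 0.0771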